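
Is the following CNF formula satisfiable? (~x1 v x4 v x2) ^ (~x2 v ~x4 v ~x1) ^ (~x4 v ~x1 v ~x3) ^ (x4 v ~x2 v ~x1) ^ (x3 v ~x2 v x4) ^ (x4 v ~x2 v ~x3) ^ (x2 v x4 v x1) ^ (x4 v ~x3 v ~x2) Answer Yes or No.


Check all 16 possible truth assignments.
Number of satisfying assignments found: 5.
The formula is satisfiable.

Yes


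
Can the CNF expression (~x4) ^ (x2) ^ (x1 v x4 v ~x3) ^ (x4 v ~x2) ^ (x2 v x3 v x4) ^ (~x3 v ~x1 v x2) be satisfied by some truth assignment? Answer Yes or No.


Check all 16 possible truth assignments.
Number of satisfying assignments found: 0.
The formula is unsatisfiable.

No


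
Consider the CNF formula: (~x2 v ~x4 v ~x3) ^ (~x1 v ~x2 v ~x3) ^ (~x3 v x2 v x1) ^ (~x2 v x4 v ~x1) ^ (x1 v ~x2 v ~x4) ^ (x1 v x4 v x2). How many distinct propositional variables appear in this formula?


Identify each distinct variable in the formula.
Variables found: x1, x2, x3, x4.
Total distinct variables = 4.

4


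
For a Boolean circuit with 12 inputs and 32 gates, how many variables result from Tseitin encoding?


The Tseitin transformation introduces one auxiliary variable per gate.
Total variables = inputs + gates = 12 + 32 = 44.

44


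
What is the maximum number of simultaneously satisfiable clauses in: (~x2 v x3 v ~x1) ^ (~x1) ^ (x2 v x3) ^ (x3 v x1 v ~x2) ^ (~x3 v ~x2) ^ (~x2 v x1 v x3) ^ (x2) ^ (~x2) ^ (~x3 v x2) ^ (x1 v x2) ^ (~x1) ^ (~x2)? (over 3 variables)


Enumerate all 8 truth assignments.
For each, count how many of the 12 clauses are satisfied.
The formula is not fully satisfiable, so the maximum is below 12.
Maximum simultaneously satisfiable clauses = 9.

9


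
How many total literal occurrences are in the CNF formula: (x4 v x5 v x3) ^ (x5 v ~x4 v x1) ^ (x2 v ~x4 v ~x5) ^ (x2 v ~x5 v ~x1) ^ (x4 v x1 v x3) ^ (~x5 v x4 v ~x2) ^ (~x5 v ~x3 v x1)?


Clause lengths: 3, 3, 3, 3, 3, 3, 3.
Sum = 3 + 3 + 3 + 3 + 3 + 3 + 3 = 21.

21


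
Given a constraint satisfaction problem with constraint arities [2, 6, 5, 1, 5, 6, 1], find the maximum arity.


The arities are: 2, 6, 5, 1, 5, 6, 1.
Scan for the maximum value.
Maximum arity = 6.

6


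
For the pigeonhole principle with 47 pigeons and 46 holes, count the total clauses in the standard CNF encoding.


The PHP encoding has two parts:
1) At-least-one-hole clauses: 47 (one per pigeon, each with 46 literals).
2) At-most-one-pigeon-per-hole clauses: 46 holes * C(47,2) = 46 * 1081 = 49726.
Total clauses = 47 + 49726 = 49773.

49773


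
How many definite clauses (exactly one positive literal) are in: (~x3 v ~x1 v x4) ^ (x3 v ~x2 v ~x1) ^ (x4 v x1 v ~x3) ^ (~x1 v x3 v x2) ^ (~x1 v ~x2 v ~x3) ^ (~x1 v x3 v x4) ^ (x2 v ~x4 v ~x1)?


A definite clause has exactly one positive literal.
Clause 1: 1 positive -> definite
Clause 2: 1 positive -> definite
Clause 3: 2 positive -> not definite
Clause 4: 2 positive -> not definite
Clause 5: 0 positive -> not definite
Clause 6: 2 positive -> not definite
Clause 7: 1 positive -> definite
Definite clause count = 3.

3


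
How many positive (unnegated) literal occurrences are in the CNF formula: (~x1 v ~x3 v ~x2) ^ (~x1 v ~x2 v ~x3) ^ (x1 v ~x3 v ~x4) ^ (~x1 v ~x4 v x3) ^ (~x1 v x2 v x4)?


Scan each clause for unnegated literals.
Clause 1: 0 positive; Clause 2: 0 positive; Clause 3: 1 positive; Clause 4: 1 positive; Clause 5: 2 positive.
Total positive literal occurrences = 4.

4


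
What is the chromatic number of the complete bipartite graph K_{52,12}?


K_{52,12} is bipartite by definition: the two parts are independent sets, with every edge crossing between them.
Color all vertices in one part with color 1 and all vertices in the other part with color 2.
Since the graph has at least one edge, one color does not suffice.
Chromatic number = 2.

2


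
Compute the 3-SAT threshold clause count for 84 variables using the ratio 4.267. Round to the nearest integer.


The 3-SAT phase transition occurs at approximately 4.267 clauses per variable.
m = 4.267 * 84 = 358.428.
Rounded to nearest integer: 358.

358


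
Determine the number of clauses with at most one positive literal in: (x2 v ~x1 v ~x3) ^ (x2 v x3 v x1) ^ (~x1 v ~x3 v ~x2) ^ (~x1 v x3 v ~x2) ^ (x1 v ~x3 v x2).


A Horn clause has at most one positive literal.
Clause 1: 1 positive lit(s) -> Horn
Clause 2: 3 positive lit(s) -> not Horn
Clause 3: 0 positive lit(s) -> Horn
Clause 4: 1 positive lit(s) -> Horn
Clause 5: 2 positive lit(s) -> not Horn
Total Horn clauses = 3.

3


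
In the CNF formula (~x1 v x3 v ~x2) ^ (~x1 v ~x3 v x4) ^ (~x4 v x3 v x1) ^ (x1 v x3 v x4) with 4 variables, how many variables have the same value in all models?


Find all satisfying assignments: 8 model(s).
Check which variables have the same value in every model.
No variable is fixed across all models.
Backbone size = 0.

0


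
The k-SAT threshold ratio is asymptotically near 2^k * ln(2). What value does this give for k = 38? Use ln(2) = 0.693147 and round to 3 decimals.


Using the asymptotic formula: threshold ~ 2^k * ln(2).
2^38 = 274877906944.
274877906944 * 0.693147 = 190530796564.513.

190530796564.513


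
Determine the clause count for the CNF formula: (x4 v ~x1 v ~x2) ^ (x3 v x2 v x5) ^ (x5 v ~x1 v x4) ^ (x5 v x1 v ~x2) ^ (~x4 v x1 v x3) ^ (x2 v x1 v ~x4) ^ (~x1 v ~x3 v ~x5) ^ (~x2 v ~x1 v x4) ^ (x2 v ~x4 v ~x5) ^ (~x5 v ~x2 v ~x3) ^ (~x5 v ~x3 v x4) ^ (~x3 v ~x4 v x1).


Each group enclosed in parentheses joined by ^ is one clause.
Counting the conjuncts: 12 clauses.

12


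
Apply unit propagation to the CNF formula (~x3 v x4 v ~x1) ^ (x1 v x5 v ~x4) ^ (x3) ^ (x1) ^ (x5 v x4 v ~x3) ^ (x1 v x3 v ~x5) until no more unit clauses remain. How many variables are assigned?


Unit propagation repeatedly assigns the literal in any unit clause, then simplifies.
Assignments in order: x3 = T, x1 = T, x4 = T.
No further unit clauses remain.
Total variables assigned = 3.

3


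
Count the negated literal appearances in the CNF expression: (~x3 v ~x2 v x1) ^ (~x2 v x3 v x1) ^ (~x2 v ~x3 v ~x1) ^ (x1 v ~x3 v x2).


Scan each clause for negated literals.
Clause 1: 2 negative; Clause 2: 1 negative; Clause 3: 3 negative; Clause 4: 1 negative.
Total negative literal occurrences = 7.

7


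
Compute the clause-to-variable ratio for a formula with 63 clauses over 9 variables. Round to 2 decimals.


Clause-to-variable ratio = clauses / variables.
63 / 9 = 7.0.

7.0


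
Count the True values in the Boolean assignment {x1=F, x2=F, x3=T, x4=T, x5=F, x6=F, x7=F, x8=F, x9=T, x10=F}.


The weight is the number of variables assigned True.
True variables: x3, x4, x9.
Weight = 3.

3


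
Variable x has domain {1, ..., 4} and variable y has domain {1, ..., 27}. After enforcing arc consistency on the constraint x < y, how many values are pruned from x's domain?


For the constraint x < y, x needs a supporting value in y's domain.
x can be at most 26 (one less than y's maximum).
Valid x values from domain: 4 out of 4.
Pruned = 4 - 4 = 0.

0


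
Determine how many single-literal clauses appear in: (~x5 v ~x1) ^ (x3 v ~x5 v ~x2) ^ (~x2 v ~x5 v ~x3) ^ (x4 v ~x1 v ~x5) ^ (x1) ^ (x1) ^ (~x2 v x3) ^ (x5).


A unit clause contains exactly one literal.
Unit clauses found: (x1), (x1), (x5).
Count = 3.

3


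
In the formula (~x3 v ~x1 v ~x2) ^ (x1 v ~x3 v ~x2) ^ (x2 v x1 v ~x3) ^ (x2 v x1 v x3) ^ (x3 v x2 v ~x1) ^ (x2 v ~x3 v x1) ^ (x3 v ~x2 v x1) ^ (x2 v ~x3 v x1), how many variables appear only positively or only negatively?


A pure literal appears in only one polarity across all clauses.
No pure literals found.
Count = 0.

0


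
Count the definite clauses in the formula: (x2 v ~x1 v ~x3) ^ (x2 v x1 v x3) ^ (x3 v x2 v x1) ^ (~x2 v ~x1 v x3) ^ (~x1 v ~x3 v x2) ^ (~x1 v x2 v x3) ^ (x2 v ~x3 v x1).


A definite clause has exactly one positive literal.
Clause 1: 1 positive -> definite
Clause 2: 3 positive -> not definite
Clause 3: 3 positive -> not definite
Clause 4: 1 positive -> definite
Clause 5: 1 positive -> definite
Clause 6: 2 positive -> not definite
Clause 7: 2 positive -> not definite
Definite clause count = 3.

3


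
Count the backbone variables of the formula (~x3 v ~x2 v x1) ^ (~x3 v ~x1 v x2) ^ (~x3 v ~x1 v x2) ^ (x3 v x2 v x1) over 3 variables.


Find all satisfying assignments: 5 model(s).
Check which variables have the same value in every model.
No variable is fixed across all models.
Backbone size = 0.

0


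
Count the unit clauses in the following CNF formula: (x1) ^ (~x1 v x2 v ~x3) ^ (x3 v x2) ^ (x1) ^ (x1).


A unit clause contains exactly one literal.
Unit clauses found: (x1), (x1), (x1).
Count = 3.

3


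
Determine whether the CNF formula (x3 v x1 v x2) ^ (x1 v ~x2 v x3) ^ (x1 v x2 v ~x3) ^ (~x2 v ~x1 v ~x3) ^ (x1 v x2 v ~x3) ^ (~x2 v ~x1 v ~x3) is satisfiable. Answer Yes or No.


Check all 8 possible truth assignments.
Number of satisfying assignments found: 4.
The formula is satisfiable.

Yes


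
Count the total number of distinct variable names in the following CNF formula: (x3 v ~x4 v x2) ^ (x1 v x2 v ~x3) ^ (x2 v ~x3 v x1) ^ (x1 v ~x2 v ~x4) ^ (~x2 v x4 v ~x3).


Identify each distinct variable in the formula.
Variables found: x1, x2, x3, x4.
Total distinct variables = 4.

4


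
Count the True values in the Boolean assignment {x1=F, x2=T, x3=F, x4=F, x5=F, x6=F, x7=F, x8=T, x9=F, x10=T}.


The weight is the number of variables assigned True.
True variables: x2, x8, x10.
Weight = 3.

3


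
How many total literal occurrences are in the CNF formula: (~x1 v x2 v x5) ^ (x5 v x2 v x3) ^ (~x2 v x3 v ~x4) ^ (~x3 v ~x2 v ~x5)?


Clause lengths: 3, 3, 3, 3.
Sum = 3 + 3 + 3 + 3 = 12.

12


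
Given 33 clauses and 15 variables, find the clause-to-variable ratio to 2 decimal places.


Clause-to-variable ratio = clauses / variables.
33 / 15 = 2.2.

2.2


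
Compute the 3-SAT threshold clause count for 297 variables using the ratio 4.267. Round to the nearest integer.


The 3-SAT phase transition occurs at approximately 4.267 clauses per variable.
m = 4.267 * 297 = 1267.299.
Rounded to nearest integer: 1267.

1267


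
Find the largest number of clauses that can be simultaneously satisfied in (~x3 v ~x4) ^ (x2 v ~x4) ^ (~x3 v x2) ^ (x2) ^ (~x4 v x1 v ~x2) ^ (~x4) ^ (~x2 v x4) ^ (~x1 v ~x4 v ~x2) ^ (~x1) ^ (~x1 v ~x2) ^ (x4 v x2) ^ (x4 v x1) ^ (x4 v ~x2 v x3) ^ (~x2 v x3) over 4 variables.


Enumerate all 16 truth assignments.
For each, count how many of the 14 clauses are satisfied.
The formula is not fully satisfiable, so the maximum is below 14.
Maximum simultaneously satisfiable clauses = 12.

12


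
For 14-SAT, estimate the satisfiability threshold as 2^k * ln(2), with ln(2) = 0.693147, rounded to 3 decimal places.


Using the asymptotic formula: threshold ~ 2^k * ln(2).
2^14 = 16384.
16384 * 0.693147 = 11356.52.

11356.52


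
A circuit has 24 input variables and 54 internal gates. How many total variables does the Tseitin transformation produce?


The Tseitin transformation introduces one auxiliary variable per gate.
Total variables = inputs + gates = 24 + 54 = 78.

78


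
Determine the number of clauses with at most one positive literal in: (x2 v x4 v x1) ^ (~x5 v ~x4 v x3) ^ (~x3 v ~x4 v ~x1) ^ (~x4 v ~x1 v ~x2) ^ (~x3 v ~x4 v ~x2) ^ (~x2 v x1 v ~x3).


A Horn clause has at most one positive literal.
Clause 1: 3 positive lit(s) -> not Horn
Clause 2: 1 positive lit(s) -> Horn
Clause 3: 0 positive lit(s) -> Horn
Clause 4: 0 positive lit(s) -> Horn
Clause 5: 0 positive lit(s) -> Horn
Clause 6: 1 positive lit(s) -> Horn
Total Horn clauses = 5.

5


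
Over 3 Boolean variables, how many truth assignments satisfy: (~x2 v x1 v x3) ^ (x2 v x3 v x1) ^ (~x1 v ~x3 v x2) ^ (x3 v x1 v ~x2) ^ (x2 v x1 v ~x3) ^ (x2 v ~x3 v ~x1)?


Enumerate all 8 truth assignments over 3 variables.
Test each against every clause.
Satisfying assignments found: 4.

4


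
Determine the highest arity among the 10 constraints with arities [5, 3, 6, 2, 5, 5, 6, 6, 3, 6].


The arities are: 5, 3, 6, 2, 5, 5, 6, 6, 3, 6.
Scan for the maximum value.
Maximum arity = 6.

6


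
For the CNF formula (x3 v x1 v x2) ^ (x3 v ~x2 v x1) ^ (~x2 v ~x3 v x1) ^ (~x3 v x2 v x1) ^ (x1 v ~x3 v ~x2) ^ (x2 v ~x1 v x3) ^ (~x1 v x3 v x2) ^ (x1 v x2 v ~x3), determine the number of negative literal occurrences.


Scan each clause for negated literals.
Clause 1: 0 negative; Clause 2: 1 negative; Clause 3: 2 negative; Clause 4: 1 negative; Clause 5: 2 negative; Clause 6: 1 negative; Clause 7: 1 negative; Clause 8: 1 negative.
Total negative literal occurrences = 9.

9


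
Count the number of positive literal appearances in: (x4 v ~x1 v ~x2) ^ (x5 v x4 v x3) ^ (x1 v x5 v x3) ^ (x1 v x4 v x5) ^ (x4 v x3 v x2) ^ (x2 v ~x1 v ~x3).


Scan each clause for unnegated literals.
Clause 1: 1 positive; Clause 2: 3 positive; Clause 3: 3 positive; Clause 4: 3 positive; Clause 5: 3 positive; Clause 6: 1 positive.
Total positive literal occurrences = 14.

14


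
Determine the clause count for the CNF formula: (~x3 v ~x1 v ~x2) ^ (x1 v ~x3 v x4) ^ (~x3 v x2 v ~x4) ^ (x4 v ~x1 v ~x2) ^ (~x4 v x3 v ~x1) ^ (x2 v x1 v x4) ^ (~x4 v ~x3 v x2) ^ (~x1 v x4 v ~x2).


Each group enclosed in parentheses joined by ^ is one clause.
Counting the conjuncts: 8 clauses.

8


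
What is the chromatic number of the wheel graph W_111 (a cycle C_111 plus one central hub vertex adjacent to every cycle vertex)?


W_111 consists of the cycle C_111 together with a hub vertex adjacent to every cycle vertex.
The cycle C_111 needs 3 colors (odd cycle -> 3).
The hub is adjacent to every cycle vertex, so it must receive a new color distinct from all of them.
Chromatic number = 3 + 1 = 4.

4


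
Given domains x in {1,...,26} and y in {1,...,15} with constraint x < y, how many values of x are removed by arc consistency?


For the constraint x < y, x needs a supporting value in y's domain.
x can be at most 14 (one less than y's maximum).
Valid x values from domain: 14 out of 26.
Pruned = 26 - 14 = 12.

12


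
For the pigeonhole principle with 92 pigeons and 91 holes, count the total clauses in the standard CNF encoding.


The PHP encoding has two parts:
1) At-least-one-hole clauses: 92 (one per pigeon, each with 91 literals).
2) At-most-one-pigeon-per-hole clauses: 91 holes * C(92,2) = 91 * 4186 = 380926.
Total clauses = 92 + 380926 = 381018.

381018


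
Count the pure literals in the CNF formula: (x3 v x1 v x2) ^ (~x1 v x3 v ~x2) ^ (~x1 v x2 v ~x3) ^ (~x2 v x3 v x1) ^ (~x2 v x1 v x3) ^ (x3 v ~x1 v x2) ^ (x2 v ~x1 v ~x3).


A pure literal appears in only one polarity across all clauses.
No pure literals found.
Count = 0.

0


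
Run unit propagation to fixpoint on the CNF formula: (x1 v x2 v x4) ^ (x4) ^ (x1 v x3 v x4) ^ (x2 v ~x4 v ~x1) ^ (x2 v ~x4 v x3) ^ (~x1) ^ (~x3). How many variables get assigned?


Unit propagation repeatedly assigns the literal in any unit clause, then simplifies.
Assignments in order: x4 = T, x1 = F, x3 = F, x2 = T.
No further unit clauses remain.
Total variables assigned = 4.

4


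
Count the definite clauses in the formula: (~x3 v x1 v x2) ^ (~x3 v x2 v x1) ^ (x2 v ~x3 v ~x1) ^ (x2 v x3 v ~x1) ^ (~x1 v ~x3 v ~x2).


A definite clause has exactly one positive literal.
Clause 1: 2 positive -> not definite
Clause 2: 2 positive -> not definite
Clause 3: 1 positive -> definite
Clause 4: 2 positive -> not definite
Clause 5: 0 positive -> not definite
Definite clause count = 1.

1


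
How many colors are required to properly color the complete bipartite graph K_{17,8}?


K_{17,8} is bipartite by definition: the two parts are independent sets, with every edge crossing between them.
Color all vertices in one part with color 1 and all vertices in the other part with color 2.
Since the graph has at least one edge, one color does not suffice.
Chromatic number = 2.

2


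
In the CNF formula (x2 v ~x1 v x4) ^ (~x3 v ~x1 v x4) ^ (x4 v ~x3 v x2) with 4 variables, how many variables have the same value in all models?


Find all satisfying assignments: 12 model(s).
Check which variables have the same value in every model.
No variable is fixed across all models.
Backbone size = 0.

0


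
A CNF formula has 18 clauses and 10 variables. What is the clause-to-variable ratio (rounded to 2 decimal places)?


Clause-to-variable ratio = clauses / variables.
18 / 10 = 1.8.

1.8


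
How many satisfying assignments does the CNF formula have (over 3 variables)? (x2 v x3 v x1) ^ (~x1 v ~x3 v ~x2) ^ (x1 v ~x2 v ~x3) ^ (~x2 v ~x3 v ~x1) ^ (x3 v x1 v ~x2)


Enumerate all 8 truth assignments over 3 variables.
Test each against every clause.
Satisfying assignments found: 4.

4


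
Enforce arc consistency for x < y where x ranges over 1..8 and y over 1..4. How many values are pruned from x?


For the constraint x < y, x needs a supporting value in y's domain.
x can be at most 3 (one less than y's maximum).
Valid x values from domain: 3 out of 8.
Pruned = 8 - 3 = 5.

5


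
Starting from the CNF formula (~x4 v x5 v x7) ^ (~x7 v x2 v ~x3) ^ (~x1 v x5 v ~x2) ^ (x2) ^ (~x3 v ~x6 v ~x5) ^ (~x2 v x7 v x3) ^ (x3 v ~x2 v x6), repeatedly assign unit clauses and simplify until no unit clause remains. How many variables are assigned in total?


Unit propagation repeatedly assigns the literal in any unit clause, then simplifies.
Assignments in order: x2 = T.
No further unit clauses remain.
Total variables assigned = 1.

1


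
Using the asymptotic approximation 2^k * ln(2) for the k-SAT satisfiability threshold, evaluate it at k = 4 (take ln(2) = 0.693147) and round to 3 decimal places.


Using the asymptotic formula: threshold ~ 2^k * ln(2).
2^4 = 16.
16 * 0.693147 = 11.09.

11.09


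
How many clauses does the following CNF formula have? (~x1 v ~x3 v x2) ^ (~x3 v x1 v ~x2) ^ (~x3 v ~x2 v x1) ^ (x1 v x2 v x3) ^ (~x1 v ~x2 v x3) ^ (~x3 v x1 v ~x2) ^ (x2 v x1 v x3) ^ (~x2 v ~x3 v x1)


Each group enclosed in parentheses joined by ^ is one clause.
Counting the conjuncts: 8 clauses.

8


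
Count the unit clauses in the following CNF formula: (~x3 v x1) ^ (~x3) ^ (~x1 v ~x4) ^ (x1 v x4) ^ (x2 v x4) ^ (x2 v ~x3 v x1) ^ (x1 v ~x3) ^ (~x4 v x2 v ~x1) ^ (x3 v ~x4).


A unit clause contains exactly one literal.
Unit clauses found: (~x3).
Count = 1.

1


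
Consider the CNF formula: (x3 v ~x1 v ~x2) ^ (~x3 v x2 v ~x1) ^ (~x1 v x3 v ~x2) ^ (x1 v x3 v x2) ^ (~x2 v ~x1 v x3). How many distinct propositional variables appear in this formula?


Identify each distinct variable in the formula.
Variables found: x1, x2, x3.
Total distinct variables = 3.

3


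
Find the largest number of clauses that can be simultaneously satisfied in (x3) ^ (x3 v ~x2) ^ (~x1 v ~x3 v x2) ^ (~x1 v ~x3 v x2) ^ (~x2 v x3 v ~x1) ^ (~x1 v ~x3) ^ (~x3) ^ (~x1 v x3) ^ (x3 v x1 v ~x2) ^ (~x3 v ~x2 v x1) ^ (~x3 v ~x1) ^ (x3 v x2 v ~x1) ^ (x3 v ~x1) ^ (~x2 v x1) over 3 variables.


Enumerate all 8 truth assignments.
For each, count how many of the 14 clauses are satisfied.
The formula is not fully satisfiable, so the maximum is below 14.
Maximum simultaneously satisfiable clauses = 13.

13


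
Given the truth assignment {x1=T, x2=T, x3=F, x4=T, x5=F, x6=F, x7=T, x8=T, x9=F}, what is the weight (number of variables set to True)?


The weight is the number of variables assigned True.
True variables: x1, x2, x4, x7, x8.
Weight = 5.

5


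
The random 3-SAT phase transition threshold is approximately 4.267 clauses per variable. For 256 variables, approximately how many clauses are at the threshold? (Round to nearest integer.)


The 3-SAT phase transition occurs at approximately 4.267 clauses per variable.
m = 4.267 * 256 = 1092.352.
Rounded to nearest integer: 1092.

1092


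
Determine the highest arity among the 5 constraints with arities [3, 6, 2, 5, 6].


The arities are: 3, 6, 2, 5, 6.
Scan for the maximum value.
Maximum arity = 6.

6


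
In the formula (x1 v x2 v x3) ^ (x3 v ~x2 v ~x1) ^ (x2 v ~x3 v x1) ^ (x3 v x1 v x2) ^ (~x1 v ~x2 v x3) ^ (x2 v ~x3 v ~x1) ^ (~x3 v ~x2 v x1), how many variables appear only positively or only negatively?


A pure literal appears in only one polarity across all clauses.
No pure literals found.
Count = 0.

0


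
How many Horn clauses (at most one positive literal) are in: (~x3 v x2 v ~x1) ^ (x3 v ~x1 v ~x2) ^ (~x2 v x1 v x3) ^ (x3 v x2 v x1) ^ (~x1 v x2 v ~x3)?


A Horn clause has at most one positive literal.
Clause 1: 1 positive lit(s) -> Horn
Clause 2: 1 positive lit(s) -> Horn
Clause 3: 2 positive lit(s) -> not Horn
Clause 4: 3 positive lit(s) -> not Horn
Clause 5: 1 positive lit(s) -> Horn
Total Horn clauses = 3.

3


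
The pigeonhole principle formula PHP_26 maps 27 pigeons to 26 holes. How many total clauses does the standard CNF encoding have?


The PHP encoding has two parts:
1) At-least-one-hole clauses: 27 (one per pigeon, each with 26 literals).
2) At-most-one-pigeon-per-hole clauses: 26 holes * C(27,2) = 26 * 351 = 9126.
Total clauses = 27 + 9126 = 9153.

9153


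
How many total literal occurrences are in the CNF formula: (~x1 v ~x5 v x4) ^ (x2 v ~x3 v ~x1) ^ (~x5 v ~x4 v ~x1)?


Clause lengths: 3, 3, 3.
Sum = 3 + 3 + 3 = 9.

9


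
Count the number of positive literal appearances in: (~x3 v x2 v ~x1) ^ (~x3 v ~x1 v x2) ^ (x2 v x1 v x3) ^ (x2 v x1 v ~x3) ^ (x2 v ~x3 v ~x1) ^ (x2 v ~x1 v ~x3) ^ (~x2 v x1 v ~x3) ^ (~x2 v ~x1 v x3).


Scan each clause for unnegated literals.
Clause 1: 1 positive; Clause 2: 1 positive; Clause 3: 3 positive; Clause 4: 2 positive; Clause 5: 1 positive; Clause 6: 1 positive; Clause 7: 1 positive; Clause 8: 1 positive.
Total positive literal occurrences = 11.

11


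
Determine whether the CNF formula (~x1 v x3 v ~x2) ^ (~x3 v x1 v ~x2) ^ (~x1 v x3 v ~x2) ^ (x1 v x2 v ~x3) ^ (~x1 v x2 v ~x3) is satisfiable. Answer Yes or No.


Check all 8 possible truth assignments.
Number of satisfying assignments found: 4.
The formula is satisfiable.

Yes


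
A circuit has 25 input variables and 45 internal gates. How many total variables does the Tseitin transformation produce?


The Tseitin transformation introduces one auxiliary variable per gate.
Total variables = inputs + gates = 25 + 45 = 70.

70


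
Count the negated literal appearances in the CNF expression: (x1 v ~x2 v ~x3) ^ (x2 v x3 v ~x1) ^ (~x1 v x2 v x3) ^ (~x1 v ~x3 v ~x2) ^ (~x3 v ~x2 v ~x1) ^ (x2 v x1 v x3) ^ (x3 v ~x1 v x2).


Scan each clause for negated literals.
Clause 1: 2 negative; Clause 2: 1 negative; Clause 3: 1 negative; Clause 4: 3 negative; Clause 5: 3 negative; Clause 6: 0 negative; Clause 7: 1 negative.
Total negative literal occurrences = 11.

11


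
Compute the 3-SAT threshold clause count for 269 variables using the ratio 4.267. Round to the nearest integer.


The 3-SAT phase transition occurs at approximately 4.267 clauses per variable.
m = 4.267 * 269 = 1147.823.
Rounded to nearest integer: 1148.

1148


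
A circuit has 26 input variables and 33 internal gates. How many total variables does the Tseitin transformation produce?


The Tseitin transformation introduces one auxiliary variable per gate.
Total variables = inputs + gates = 26 + 33 = 59.

59


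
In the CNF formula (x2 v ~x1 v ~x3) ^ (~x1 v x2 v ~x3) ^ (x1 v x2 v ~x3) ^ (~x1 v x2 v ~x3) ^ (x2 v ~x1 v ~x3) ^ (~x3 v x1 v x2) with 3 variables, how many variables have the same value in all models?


Find all satisfying assignments: 6 model(s).
Check which variables have the same value in every model.
No variable is fixed across all models.
Backbone size = 0.

0


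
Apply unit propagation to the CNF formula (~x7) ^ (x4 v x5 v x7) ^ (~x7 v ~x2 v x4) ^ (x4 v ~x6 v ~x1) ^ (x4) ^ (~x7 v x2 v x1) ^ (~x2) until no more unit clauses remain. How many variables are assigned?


Unit propagation repeatedly assigns the literal in any unit clause, then simplifies.
Assignments in order: x7 = F, x4 = T, x2 = F.
No further unit clauses remain.
Total variables assigned = 3.

3


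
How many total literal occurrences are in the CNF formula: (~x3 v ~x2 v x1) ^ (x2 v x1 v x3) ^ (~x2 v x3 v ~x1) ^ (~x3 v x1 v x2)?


Clause lengths: 3, 3, 3, 3.
Sum = 3 + 3 + 3 + 3 = 12.

12


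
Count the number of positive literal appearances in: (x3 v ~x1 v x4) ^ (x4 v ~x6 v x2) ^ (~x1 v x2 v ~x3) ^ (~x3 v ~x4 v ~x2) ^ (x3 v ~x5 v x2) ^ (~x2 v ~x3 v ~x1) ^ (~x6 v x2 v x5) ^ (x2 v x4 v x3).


Scan each clause for unnegated literals.
Clause 1: 2 positive; Clause 2: 2 positive; Clause 3: 1 positive; Clause 4: 0 positive; Clause 5: 2 positive; Clause 6: 0 positive; Clause 7: 2 positive; Clause 8: 3 positive.
Total positive literal occurrences = 12.

12


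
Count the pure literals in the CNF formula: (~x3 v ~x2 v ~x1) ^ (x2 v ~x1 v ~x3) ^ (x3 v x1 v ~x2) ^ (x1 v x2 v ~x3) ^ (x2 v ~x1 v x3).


A pure literal appears in only one polarity across all clauses.
No pure literals found.
Count = 0.

0


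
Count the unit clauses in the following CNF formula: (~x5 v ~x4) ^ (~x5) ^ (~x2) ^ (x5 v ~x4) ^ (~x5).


A unit clause contains exactly one literal.
Unit clauses found: (~x5), (~x2), (~x5).
Count = 3.

3


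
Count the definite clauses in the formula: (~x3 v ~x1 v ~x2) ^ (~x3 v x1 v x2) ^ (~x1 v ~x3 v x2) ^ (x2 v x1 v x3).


A definite clause has exactly one positive literal.
Clause 1: 0 positive -> not definite
Clause 2: 2 positive -> not definite
Clause 3: 1 positive -> definite
Clause 4: 3 positive -> not definite
Definite clause count = 1.

1


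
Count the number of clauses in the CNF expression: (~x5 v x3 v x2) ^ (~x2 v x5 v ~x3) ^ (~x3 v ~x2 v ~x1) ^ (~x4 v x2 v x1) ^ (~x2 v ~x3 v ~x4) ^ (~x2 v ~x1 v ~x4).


Each group enclosed in parentheses joined by ^ is one clause.
Counting the conjuncts: 6 clauses.

6


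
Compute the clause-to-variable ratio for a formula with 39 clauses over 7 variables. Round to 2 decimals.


Clause-to-variable ratio = clauses / variables.
39 / 7 = 5.57.

5.57


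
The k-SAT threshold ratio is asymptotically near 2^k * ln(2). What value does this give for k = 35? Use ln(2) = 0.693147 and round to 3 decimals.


Using the asymptotic formula: threshold ~ 2^k * ln(2).
2^35 = 34359738368.
34359738368 * 0.693147 = 23816349570.564.

23816349570.564


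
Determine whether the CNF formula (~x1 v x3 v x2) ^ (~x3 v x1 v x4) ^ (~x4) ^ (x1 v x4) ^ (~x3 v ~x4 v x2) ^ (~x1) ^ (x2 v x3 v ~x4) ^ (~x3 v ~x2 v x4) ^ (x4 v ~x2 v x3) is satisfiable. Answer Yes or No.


Check all 16 possible truth assignments.
Number of satisfying assignments found: 0.
The formula is unsatisfiable.

No


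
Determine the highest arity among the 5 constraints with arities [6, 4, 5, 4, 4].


The arities are: 6, 4, 5, 4, 4.
Scan for the maximum value.
Maximum arity = 6.

6


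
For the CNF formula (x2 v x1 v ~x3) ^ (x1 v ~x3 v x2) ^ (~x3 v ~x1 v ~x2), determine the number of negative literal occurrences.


Scan each clause for negated literals.
Clause 1: 1 negative; Clause 2: 1 negative; Clause 3: 3 negative.
Total negative literal occurrences = 5.

5


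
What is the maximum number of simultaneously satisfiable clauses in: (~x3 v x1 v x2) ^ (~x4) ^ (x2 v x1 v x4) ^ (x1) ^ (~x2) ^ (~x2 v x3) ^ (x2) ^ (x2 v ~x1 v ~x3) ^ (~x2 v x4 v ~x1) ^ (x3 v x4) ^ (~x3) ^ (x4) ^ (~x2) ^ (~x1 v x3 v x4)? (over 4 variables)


Enumerate all 16 truth assignments.
For each, count how many of the 14 clauses are satisfied.
The formula is not fully satisfiable, so the maximum is below 14.
Maximum simultaneously satisfiable clauses = 12.

12


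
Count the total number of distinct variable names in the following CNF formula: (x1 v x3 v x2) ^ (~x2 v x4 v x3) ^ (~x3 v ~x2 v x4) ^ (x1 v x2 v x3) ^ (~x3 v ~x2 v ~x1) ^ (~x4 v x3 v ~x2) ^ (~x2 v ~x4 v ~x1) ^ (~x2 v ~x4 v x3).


Identify each distinct variable in the formula.
Variables found: x1, x2, x3, x4.
Total distinct variables = 4.

4


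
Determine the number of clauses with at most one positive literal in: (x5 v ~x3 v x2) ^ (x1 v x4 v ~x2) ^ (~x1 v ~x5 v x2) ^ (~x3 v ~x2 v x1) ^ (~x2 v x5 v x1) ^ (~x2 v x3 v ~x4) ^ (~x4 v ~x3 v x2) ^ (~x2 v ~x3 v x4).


A Horn clause has at most one positive literal.
Clause 1: 2 positive lit(s) -> not Horn
Clause 2: 2 positive lit(s) -> not Horn
Clause 3: 1 positive lit(s) -> Horn
Clause 4: 1 positive lit(s) -> Horn
Clause 5: 2 positive lit(s) -> not Horn
Clause 6: 1 positive lit(s) -> Horn
Clause 7: 1 positive lit(s) -> Horn
Clause 8: 1 positive lit(s) -> Horn
Total Horn clauses = 5.

5


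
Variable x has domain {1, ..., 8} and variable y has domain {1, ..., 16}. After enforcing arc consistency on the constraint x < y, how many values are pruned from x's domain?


For the constraint x < y, x needs a supporting value in y's domain.
x can be at most 15 (one less than y's maximum).
Valid x values from domain: 8 out of 8.
Pruned = 8 - 8 = 0.

0


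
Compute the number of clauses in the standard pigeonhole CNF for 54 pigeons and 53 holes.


The PHP encoding has two parts:
1) At-least-one-hole clauses: 54 (one per pigeon, each with 53 literals).
2) At-most-one-pigeon-per-hole clauses: 53 holes * C(54,2) = 53 * 1431 = 75843.
Total clauses = 54 + 75843 = 75897.

75897


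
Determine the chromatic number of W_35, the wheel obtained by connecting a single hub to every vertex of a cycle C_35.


W_35 consists of the cycle C_35 together with a hub vertex adjacent to every cycle vertex.
The cycle C_35 needs 3 colors (odd cycle -> 3).
The hub is adjacent to every cycle vertex, so it must receive a new color distinct from all of them.
Chromatic number = 3 + 1 = 4.

4


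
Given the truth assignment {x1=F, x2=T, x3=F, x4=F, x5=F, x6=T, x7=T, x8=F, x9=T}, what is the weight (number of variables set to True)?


The weight is the number of variables assigned True.
True variables: x2, x6, x7, x9.
Weight = 4.

4


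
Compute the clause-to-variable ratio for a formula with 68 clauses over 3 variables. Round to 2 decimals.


Clause-to-variable ratio = clauses / variables.
68 / 3 = 22.67.

22.67


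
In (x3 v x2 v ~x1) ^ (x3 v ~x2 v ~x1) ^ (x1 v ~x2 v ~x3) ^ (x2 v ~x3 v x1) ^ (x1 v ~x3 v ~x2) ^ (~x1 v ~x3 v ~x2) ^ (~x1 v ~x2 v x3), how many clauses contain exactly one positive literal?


A definite clause has exactly one positive literal.
Clause 1: 2 positive -> not definite
Clause 2: 1 positive -> definite
Clause 3: 1 positive -> definite
Clause 4: 2 positive -> not definite
Clause 5: 1 positive -> definite
Clause 6: 0 positive -> not definite
Clause 7: 1 positive -> definite
Definite clause count = 4.

4


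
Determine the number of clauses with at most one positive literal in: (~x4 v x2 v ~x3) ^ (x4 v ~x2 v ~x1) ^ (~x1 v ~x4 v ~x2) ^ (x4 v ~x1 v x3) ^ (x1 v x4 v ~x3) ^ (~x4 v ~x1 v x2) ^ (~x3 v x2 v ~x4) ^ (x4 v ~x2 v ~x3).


A Horn clause has at most one positive literal.
Clause 1: 1 positive lit(s) -> Horn
Clause 2: 1 positive lit(s) -> Horn
Clause 3: 0 positive lit(s) -> Horn
Clause 4: 2 positive lit(s) -> not Horn
Clause 5: 2 positive lit(s) -> not Horn
Clause 6: 1 positive lit(s) -> Horn
Clause 7: 1 positive lit(s) -> Horn
Clause 8: 1 positive lit(s) -> Horn
Total Horn clauses = 6.

6


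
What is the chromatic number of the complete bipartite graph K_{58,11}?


K_{58,11} is bipartite by definition: the two parts are independent sets, with every edge crossing between them.
Color all vertices in one part with color 1 and all vertices in the other part with color 2.
Since the graph has at least one edge, one color does not suffice.
Chromatic number = 2.

2


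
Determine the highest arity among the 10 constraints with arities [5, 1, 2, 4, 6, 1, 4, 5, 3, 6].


The arities are: 5, 1, 2, 4, 6, 1, 4, 5, 3, 6.
Scan for the maximum value.
Maximum arity = 6.

6


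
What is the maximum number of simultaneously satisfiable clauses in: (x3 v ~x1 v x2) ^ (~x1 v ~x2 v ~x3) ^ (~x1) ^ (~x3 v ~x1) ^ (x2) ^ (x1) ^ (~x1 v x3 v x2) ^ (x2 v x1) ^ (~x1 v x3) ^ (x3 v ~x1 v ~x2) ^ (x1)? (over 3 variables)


Enumerate all 8 truth assignments.
For each, count how many of the 11 clauses are satisfied.
The formula is not fully satisfiable, so the maximum is below 11.
Maximum simultaneously satisfiable clauses = 9.

9


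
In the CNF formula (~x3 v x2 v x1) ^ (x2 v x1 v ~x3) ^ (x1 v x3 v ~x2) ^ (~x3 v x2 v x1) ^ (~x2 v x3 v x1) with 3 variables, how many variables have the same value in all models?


Find all satisfying assignments: 6 model(s).
Check which variables have the same value in every model.
No variable is fixed across all models.
Backbone size = 0.

0


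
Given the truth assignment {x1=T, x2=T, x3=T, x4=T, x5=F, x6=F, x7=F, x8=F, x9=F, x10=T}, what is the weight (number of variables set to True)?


The weight is the number of variables assigned True.
True variables: x1, x2, x3, x4, x10.
Weight = 5.

5


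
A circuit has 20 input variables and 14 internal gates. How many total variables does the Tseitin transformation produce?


The Tseitin transformation introduces one auxiliary variable per gate.
Total variables = inputs + gates = 20 + 14 = 34.

34


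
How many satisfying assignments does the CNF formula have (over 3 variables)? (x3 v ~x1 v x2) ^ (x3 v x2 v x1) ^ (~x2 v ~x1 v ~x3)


Enumerate all 8 truth assignments over 3 variables.
Test each against every clause.
Satisfying assignments found: 5.

5


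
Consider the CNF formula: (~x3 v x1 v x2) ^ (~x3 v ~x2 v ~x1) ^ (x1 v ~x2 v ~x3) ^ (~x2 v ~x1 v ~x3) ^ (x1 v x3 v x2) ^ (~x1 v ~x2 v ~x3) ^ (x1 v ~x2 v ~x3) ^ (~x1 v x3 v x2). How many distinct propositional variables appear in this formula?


Identify each distinct variable in the formula.
Variables found: x1, x2, x3.
Total distinct variables = 3.

3


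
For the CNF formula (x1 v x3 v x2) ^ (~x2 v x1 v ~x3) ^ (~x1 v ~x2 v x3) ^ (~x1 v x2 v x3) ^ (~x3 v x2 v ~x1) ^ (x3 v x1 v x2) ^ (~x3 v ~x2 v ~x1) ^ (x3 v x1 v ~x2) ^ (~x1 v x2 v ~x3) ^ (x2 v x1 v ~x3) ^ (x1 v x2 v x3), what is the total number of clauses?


Each group enclosed in parentheses joined by ^ is one clause.
Counting the conjuncts: 11 clauses.

11


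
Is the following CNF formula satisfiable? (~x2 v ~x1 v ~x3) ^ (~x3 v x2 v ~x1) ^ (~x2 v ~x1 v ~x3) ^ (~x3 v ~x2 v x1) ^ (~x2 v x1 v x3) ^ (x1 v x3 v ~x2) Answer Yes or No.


Check all 8 possible truth assignments.
Number of satisfying assignments found: 4.
The formula is satisfiable.

Yes


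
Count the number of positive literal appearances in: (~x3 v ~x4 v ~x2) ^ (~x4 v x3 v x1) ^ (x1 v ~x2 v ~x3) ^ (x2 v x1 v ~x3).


Scan each clause for unnegated literals.
Clause 1: 0 positive; Clause 2: 2 positive; Clause 3: 1 positive; Clause 4: 2 positive.
Total positive literal occurrences = 5.

5


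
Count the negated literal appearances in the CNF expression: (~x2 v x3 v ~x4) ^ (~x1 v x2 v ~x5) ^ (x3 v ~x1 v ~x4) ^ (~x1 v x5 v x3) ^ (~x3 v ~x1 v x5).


Scan each clause for negated literals.
Clause 1: 2 negative; Clause 2: 2 negative; Clause 3: 2 negative; Clause 4: 1 negative; Clause 5: 2 negative.
Total negative literal occurrences = 9.

9


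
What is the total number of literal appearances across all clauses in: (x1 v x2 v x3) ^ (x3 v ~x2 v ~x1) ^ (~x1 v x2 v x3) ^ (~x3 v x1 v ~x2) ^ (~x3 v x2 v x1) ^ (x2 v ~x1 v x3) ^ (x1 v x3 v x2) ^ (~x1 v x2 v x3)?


Clause lengths: 3, 3, 3, 3, 3, 3, 3, 3.
Sum = 3 + 3 + 3 + 3 + 3 + 3 + 3 + 3 = 24.

24


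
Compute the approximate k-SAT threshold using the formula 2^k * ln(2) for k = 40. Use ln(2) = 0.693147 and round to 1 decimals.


Using the asymptotic formula: threshold ~ 2^k * ln(2).
2^40 = 1099511627776.
1099511627776 * 0.693147 = 762123186258.1.

762123186258.1


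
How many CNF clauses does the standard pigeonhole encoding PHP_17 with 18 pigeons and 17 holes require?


The PHP encoding has two parts:
1) At-least-one-hole clauses: 18 (one per pigeon, each with 17 literals).
2) At-most-one-pigeon-per-hole clauses: 17 holes * C(18,2) = 17 * 153 = 2601.
Total clauses = 18 + 2601 = 2619.

2619


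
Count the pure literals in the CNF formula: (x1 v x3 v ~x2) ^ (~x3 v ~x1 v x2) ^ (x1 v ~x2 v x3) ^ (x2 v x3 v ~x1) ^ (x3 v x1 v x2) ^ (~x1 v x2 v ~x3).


A pure literal appears in only one polarity across all clauses.
No pure literals found.
Count = 0.

0


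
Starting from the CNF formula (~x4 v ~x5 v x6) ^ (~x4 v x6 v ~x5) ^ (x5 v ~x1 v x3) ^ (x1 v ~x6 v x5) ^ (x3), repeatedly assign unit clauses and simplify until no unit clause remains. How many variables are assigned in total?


Unit propagation repeatedly assigns the literal in any unit clause, then simplifies.
Assignments in order: x3 = T.
No further unit clauses remain.
Total variables assigned = 1.

1


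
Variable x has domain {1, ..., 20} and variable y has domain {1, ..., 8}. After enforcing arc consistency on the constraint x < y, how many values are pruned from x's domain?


For the constraint x < y, x needs a supporting value in y's domain.
x can be at most 7 (one less than y's maximum).
Valid x values from domain: 7 out of 20.
Pruned = 20 - 7 = 13.

13


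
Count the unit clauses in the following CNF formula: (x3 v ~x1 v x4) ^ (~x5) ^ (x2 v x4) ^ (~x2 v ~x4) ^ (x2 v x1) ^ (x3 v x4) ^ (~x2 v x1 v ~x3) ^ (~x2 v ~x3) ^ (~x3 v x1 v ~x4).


A unit clause contains exactly one literal.
Unit clauses found: (~x5).
Count = 1.

1


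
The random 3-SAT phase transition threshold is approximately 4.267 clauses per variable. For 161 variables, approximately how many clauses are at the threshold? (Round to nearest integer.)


The 3-SAT phase transition occurs at approximately 4.267 clauses per variable.
m = 4.267 * 161 = 686.987.
Rounded to nearest integer: 687.

687


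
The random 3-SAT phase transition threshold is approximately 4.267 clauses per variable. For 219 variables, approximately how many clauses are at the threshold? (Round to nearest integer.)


The 3-SAT phase transition occurs at approximately 4.267 clauses per variable.
m = 4.267 * 219 = 934.473.
Rounded to nearest integer: 934.

934


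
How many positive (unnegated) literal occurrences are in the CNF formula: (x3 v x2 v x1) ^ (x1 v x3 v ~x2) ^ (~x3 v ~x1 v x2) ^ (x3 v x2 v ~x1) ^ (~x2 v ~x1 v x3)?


Scan each clause for unnegated literals.
Clause 1: 3 positive; Clause 2: 2 positive; Clause 3: 1 positive; Clause 4: 2 positive; Clause 5: 1 positive.
Total positive literal occurrences = 9.

9


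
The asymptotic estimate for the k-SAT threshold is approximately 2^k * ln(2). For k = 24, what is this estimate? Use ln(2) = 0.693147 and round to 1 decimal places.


Using the asymptotic formula: threshold ~ 2^k * ln(2).
2^24 = 16777216.
16777216 * 0.693147 = 11629076.9.

11629076.9


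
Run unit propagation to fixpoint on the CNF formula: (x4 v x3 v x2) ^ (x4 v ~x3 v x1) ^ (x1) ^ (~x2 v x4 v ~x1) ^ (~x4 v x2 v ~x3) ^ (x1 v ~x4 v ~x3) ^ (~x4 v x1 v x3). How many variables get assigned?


Unit propagation repeatedly assigns the literal in any unit clause, then simplifies.
Assignments in order: x1 = T.
No further unit clauses remain.
Total variables assigned = 1.

1


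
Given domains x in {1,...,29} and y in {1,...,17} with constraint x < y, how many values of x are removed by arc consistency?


For the constraint x < y, x needs a supporting value in y's domain.
x can be at most 16 (one less than y's maximum).
Valid x values from domain: 16 out of 29.
Pruned = 29 - 16 = 13.

13


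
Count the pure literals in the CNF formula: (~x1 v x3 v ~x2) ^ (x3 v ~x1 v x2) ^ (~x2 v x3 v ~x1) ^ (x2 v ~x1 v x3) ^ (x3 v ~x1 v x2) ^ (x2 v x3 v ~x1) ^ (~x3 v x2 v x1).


A pure literal appears in only one polarity across all clauses.
No pure literals found.
Count = 0.

0


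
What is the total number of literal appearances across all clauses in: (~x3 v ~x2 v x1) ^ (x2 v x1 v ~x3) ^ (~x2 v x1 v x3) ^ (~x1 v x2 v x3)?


Clause lengths: 3, 3, 3, 3.
Sum = 3 + 3 + 3 + 3 = 12.

12


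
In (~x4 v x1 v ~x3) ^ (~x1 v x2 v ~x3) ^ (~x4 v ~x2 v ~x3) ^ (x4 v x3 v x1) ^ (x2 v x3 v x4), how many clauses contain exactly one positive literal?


A definite clause has exactly one positive literal.
Clause 1: 1 positive -> definite
Clause 2: 1 positive -> definite
Clause 3: 0 positive -> not definite
Clause 4: 3 positive -> not definite
Clause 5: 3 positive -> not definite
Definite clause count = 2.

2
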